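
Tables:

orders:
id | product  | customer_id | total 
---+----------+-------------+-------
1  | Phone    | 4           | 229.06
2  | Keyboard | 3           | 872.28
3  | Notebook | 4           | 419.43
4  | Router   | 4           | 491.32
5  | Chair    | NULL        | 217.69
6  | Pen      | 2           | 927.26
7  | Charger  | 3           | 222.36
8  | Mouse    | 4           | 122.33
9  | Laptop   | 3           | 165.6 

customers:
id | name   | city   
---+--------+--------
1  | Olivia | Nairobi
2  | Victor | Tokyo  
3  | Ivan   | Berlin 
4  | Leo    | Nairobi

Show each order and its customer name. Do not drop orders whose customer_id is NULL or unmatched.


LEFT JOIN keeps every row from orders (the left table); where customer_id has no match in customers, the customer columns become NULL. Walk through each order:
  - order 1 (Phone): customer_id=4 -> matches Leo
  - order 2 (Keyboard): customer_id=3 -> matches Ivan
  - order 3 (Notebook): customer_id=4 -> matches Leo
  - order 4 (Router): customer_id=4 -> matches Leo
  - order 5 (Chair): customer_id=NULL, no match -> kept with NULL
  - order 6 (Pen): customer_id=2 -> matches Victor
  - order 7 (Charger): customer_id=3 -> matches Ivan
  - order 8 (Mouse): customer_id=4 -> matches Leo
  - order 9 (Laptop): customer_id=3 -> matches Ivan
All 9 rows appear; 1 has NULL customer.

SQL:
SELECT a.product, b.name AS customer
FROM orders a
LEFT JOIN customers b ON a.customer_id = b.id

Result:
product  | customer
---------+---------
Phone    | Leo     
Keyboard | Ivan    
Notebook | Leo     
Router   | Leo     
Chair    | NULL    
Pen      | Victor  
Charger  | Ivan    
Mouse    | Leo     
Laptop   | Ivan    


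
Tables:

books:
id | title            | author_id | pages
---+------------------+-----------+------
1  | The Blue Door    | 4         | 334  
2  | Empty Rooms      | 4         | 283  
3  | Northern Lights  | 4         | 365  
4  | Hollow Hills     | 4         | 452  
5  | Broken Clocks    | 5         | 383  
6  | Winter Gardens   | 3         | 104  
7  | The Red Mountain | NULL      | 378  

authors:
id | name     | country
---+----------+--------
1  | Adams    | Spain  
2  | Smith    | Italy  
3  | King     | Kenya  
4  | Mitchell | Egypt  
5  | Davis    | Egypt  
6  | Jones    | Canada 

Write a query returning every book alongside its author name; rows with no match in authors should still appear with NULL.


LEFT JOIN keeps every row from books (the left table); where author_id has no match in authors, the author columns become NULL. Walk through each book:
  - book 1 (The Blue Door): author_id=4 -> matches Mitchell
  - book 2 (Empty Rooms): author_id=4 -> matches Mitchell
  - book 3 (Northern Lights): author_id=4 -> matches Mitchell
  - book 4 (Hollow Hills): author_id=4 -> matches Mitchell
  - book 5 (Broken Clocks): author_id=5 -> matches Davis
  - book 6 (Winter Gardens): author_id=3 -> matches King
  - book 7 (The Red Mountain): author_id=NULL, no match -> kept with NULL
All 7 rows appear; 1 has NULL author.

SQL:
SELECT a.title, b.name AS author
FROM books a
LEFT JOIN authors b ON a.author_id = b.id

Result:
title            | author  
-----------------+---------
The Blue Door    | Mitchell
Empty Rooms      | Mitchell
Northern Lights  | Mitchell
Hollow Hills     | Mitchell
Broken Clocks    | Davis   
Winter Gardens   | King    
The Red Mountain | NULL    


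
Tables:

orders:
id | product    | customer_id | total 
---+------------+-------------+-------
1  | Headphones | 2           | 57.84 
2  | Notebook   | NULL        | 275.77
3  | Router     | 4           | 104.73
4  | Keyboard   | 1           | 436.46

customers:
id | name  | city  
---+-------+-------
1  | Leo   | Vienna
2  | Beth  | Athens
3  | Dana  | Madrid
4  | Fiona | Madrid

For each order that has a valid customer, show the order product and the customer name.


INNER JOIN keeps only orders rows whose customer_id matches an id in customers. Walk through each order:
  - order 1 (Headphones): customer_id=2 -> matches Beth
  - order 2 (Notebook): customer_id=NULL, no match -> dropped
  - order 3 (Router): customer_id=4 -> matches Fiona
  - order 4 (Keyboard): customer_id=1 -> matches Leo
So 1 of 4 rows is dropped.

SQL:
SELECT a.product, b.name AS customer
FROM orders a
INNER JOIN customers b ON a.customer_id = b.id

Result:
product    | customer
-----------+---------
Headphones | Beth    
Router     | Fiona   
Keyboard   | Leo     


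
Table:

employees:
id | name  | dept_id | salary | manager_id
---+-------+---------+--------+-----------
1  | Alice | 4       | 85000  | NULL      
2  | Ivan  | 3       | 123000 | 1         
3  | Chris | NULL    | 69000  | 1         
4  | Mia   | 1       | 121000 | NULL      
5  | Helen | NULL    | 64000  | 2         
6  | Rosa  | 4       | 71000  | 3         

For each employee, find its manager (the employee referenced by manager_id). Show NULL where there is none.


This is a self-join: employees is joined to a second copy of itself, matching each row's manager_id to another row's id. Use LEFT JOIN so rows with manager_id=NULL are kept.
  - employee 1 (Alice): manager_id=NULL -> NULL
  - employee 2 (Ivan): manager_id=1 -> Alice
  - employee 3 (Chris): manager_id=1 -> Alice
  - employee 4 (Mia): manager_id=NULL -> NULL
  - employee 5 (Helen): manager_id=2 -> Ivan
  - employee 6 (Rosa): manager_id=3 -> Chris

SQL:
SELECT a.name AS item, b.name AS manager
FROM employees a
LEFT JOIN employees b ON a.manager_id = b.id

Result:
item  | manager
------+--------
Alice | NULL   
Ivan  | Alice  
Chris | Alice  
Mia   | NULL   
Helen | Ivan   
Rosa  | Chris  


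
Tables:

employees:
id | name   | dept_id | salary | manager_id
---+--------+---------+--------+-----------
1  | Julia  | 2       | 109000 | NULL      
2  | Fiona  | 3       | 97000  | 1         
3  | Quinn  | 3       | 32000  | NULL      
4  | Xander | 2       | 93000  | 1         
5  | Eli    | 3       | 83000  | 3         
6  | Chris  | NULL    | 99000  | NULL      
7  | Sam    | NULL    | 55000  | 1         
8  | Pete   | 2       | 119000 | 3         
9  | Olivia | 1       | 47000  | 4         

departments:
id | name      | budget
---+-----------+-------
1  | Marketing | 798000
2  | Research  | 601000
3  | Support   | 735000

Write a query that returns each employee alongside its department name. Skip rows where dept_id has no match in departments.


INNER JOIN keeps only employees rows whose dept_id matches an id in departments. Walk through each employee:
  - employee 1 (Julia): dept_id=2 -> matches Research
  - employee 2 (Fiona): dept_id=3 -> matches Support
  - employee 3 (Quinn): dept_id=3 -> matches Support
  - employee 4 (Xander): dept_id=2 -> matches Research
  - employee 5 (Eli): dept_id=3 -> matches Support
  - employee 6 (Chris): dept_id=NULL, no match -> dropped
  - employee 7 (Sam): dept_id=NULL, no match -> dropped
  - employee 8 (Pete): dept_id=2 -> matches Research
  - employee 9 (Olivia): dept_id=1 -> matches Marketing
So 2 of 9 rows are dropped.

SQL:
SELECT a.name, b.name AS department
FROM employees a
INNER JOIN departments b ON a.dept_id = b.id

Result:
name   | department
-------+-----------
Julia  | Research  
Fiona  | Support   
Quinn  | Support   
Xander | Research  
Eli    | Support   
Pete   | Research  
Olivia | Marketing 


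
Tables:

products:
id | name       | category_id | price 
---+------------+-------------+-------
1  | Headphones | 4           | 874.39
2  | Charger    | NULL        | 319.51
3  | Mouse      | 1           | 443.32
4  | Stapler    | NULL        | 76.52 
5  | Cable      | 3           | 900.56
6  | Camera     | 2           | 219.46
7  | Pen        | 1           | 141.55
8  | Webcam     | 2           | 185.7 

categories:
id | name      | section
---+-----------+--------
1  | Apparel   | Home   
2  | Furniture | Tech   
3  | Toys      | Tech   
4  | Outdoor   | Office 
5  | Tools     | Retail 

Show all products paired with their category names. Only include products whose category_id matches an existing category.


INNER JOIN keeps only products rows whose category_id matches an id in categories. Walk through each product:
  - product 1 (Headphones): category_id=4 -> matches Outdoor
  - product 2 (Charger): category_id=NULL, no match -> dropped
  - product 3 (Mouse): category_id=1 -> matches Apparel
  - product 4 (Stapler): category_id=NULL, no match -> dropped
  - product 5 (Cable): category_id=3 -> matches Toys
  - product 6 (Camera): category_id=2 -> matches Furniture
  - product 7 (Pen): category_id=1 -> matches Apparel
  - product 8 (Webcam): category_id=2 -> matches Furniture
So 2 of 8 rows are dropped.

SQL:
SELECT a.name, b.name AS category
FROM products a
INNER JOIN categories b ON a.category_id = b.id

Result:
name       | category 
-----------+----------
Headphones | Outdoor  
Mouse      | Apparel  
Cable      | Toys     
Camera     | Furniture
Pen        | Apparel  
Webcam     | Furniture


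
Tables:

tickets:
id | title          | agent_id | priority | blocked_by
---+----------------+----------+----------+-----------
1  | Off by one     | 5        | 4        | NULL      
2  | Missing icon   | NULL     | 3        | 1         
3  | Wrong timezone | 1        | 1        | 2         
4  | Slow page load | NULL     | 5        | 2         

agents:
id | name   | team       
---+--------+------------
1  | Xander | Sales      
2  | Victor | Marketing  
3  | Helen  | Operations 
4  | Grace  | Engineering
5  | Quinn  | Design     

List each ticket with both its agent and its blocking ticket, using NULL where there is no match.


Two LEFT JOINs from the same base table tickets: one to agents via agent_id, one to tickets itself via blocked_by. Both are LEFT so every ticket is preserved.
Match against agents:
  - ticket 1 (Off by one): agent_id=5 -> matches Quinn
  - ticket 2 (Missing icon): agent_id=NULL, no match -> kept with NULL
  - ticket 3 (Wrong timezone): agent_id=1 -> matches Xander
  - ticket 4 (Slow page load): agent_id=NULL, no match -> kept with NULL
Match against tickets (self):
  - ticket 1 (Off by one): blocked_by=NULL -> NULL
  - ticket 2 (Missing icon): blocked_by=1 -> Off by one
  - ticket 3 (Wrong timezone): blocked_by=2 -> Missing icon
  - ticket 4 (Slow page load): blocked_by=2 -> Missing icon

SQL:
SELECT a.title, b.name AS agent, c.title AS blocked_by
FROM tickets a
LEFT JOIN agents b ON a.agent_id = b.id
LEFT JOIN tickets c ON a.blocked_by = c.id

Result:
title          | agent  | blocked_by  
---------------+--------+-------------
Off by one     | Quinn  | NULL        
Missing icon   | NULL   | Off by one  
Wrong timezone | Xander | Missing icon
Slow page load | NULL   | Missing icon


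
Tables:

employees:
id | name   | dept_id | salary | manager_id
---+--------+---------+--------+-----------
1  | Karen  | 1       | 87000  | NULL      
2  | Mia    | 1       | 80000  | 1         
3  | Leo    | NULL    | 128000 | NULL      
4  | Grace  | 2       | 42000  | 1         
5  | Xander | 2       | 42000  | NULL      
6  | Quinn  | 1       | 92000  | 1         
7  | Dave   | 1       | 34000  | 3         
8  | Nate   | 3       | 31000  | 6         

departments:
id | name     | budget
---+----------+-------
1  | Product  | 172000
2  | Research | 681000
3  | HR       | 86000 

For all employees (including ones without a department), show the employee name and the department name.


LEFT JOIN keeps every row from employees (the left table); where dept_id has no match in departments, the department columns become NULL. Walk through each employee:
  - employee 1 (Karen): dept_id=1 -> matches Product
  - employee 2 (Mia): dept_id=1 -> matches Product
  - employee 3 (Leo): dept_id=NULL, no match -> kept with NULL
  - employee 4 (Grace): dept_id=2 -> matches Research
  - employee 5 (Xander): dept_id=2 -> matches Research
  - employee 6 (Quinn): dept_id=1 -> matches Product
  - employee 7 (Dave): dept_id=1 -> matches Product
  - employee 8 (Nate): dept_id=3 -> matches HR
All 8 rows appear; 1 has NULL department.

SQL:
SELECT a.name, b.name AS department
FROM employees a
LEFT JOIN departments b ON a.dept_id = b.id

Result:
name   | department
-------+-----------
Karen  | Product   
Mia    | Product   
Leo    | NULL      
Grace  | Research  
Xander | Research  
Quinn  | Product   
Dave   | Product   
Nate   | HR        


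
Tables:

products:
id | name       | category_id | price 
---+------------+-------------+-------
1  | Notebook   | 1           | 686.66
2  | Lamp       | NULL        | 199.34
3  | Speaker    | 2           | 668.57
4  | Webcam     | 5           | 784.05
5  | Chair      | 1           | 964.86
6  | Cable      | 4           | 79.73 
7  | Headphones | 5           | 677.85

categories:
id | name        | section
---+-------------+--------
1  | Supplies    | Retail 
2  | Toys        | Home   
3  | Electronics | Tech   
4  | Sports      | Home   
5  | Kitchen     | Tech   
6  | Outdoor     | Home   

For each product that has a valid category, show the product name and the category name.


INNER JOIN keeps only products rows whose category_id matches an id in categories. Walk through each product:
  - product 1 (Notebook): category_id=1 -> matches Supplies
  - product 2 (Lamp): category_id=NULL, no match -> dropped
  - product 3 (Speaker): category_id=2 -> matches Toys
  - product 4 (Webcam): category_id=5 -> matches Kitchen
  - product 5 (Chair): category_id=1 -> matches Supplies
  - product 6 (Cable): category_id=4 -> matches Sports
  - product 7 (Headphones): category_id=5 -> matches Kitchen
So 1 of 7 rows is dropped.

SQL:
SELECT a.name, b.name AS category
FROM products a
INNER JOIN categories b ON a.category_id = b.id

Result:
name       | category
-----------+---------
Notebook   | Supplies
Speaker    | Toys    
Webcam     | Kitchen 
Chair      | Supplies
Cable      | Sports  
Headphones | Kitchen 


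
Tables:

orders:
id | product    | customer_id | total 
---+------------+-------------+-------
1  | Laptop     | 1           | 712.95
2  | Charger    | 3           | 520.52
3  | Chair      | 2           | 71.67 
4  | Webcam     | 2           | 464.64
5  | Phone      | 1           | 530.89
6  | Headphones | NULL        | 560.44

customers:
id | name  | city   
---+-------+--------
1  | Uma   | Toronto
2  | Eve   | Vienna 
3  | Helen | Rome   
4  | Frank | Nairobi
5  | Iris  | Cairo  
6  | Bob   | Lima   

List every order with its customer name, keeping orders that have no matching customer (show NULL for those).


LEFT JOIN keeps every row from orders (the left table); where customer_id has no match in customers, the customer columns become NULL. Walk through each order:
  - order 1 (Laptop): customer_id=1 -> matches Uma
  - order 2 (Charger): customer_id=3 -> matches Helen
  - order 3 (Chair): customer_id=2 -> matches Eve
  - order 4 (Webcam): customer_id=2 -> matches Eve
  - order 5 (Phone): customer_id=1 -> matches Uma
  - order 6 (Headphones): customer_id=NULL, no match -> kept with NULL
All 6 rows appear; 1 has NULL customer.

SQL:
SELECT a.product, b.name AS customer
FROM orders a
LEFT JOIN customers b ON a.customer_id = b.id

Result:
product    | customer
-----------+---------
Laptop     | Uma     
Charger    | Helen   
Chair      | Eve     
Webcam     | Eve     
Phone      | Uma     
Headphones | NULL    


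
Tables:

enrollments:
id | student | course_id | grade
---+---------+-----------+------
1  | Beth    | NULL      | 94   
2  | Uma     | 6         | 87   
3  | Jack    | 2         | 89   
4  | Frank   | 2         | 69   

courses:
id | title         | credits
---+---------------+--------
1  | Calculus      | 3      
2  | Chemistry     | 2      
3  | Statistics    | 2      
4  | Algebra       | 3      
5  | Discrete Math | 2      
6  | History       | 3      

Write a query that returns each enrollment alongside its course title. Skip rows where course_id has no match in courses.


INNER JOIN keeps only enrollments rows whose course_id matches an id in courses. Walk through each enrollment:
  - enrollment 1 (Beth): course_id=NULL, no match -> dropped
  - enrollment 2 (Uma): course_id=6 -> matches History
  - enrollment 3 (Jack): course_id=2 -> matches Chemistry
  - enrollment 4 (Frank): course_id=2 -> matches Chemistry
So 1 of 4 rows is dropped.

SQL:
SELECT a.student, b.title AS course
FROM enrollments a
INNER JOIN courses b ON a.course_id = b.id

Result:
student | course   
--------+----------
Uma     | History  
Jack    | Chemistry
Frank   | Chemistry


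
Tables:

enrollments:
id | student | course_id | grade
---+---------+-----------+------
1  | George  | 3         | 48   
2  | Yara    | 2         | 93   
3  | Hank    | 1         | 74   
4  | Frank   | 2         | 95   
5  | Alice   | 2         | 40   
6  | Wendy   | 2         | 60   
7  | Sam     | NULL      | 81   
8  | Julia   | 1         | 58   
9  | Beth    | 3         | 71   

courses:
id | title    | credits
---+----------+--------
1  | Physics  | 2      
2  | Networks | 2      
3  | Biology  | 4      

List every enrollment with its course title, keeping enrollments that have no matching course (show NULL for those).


LEFT JOIN keeps every row from enrollments (the left table); where course_id has no match in courses, the course columns become NULL. Walk through each enrollment:
  - enrollment 1 (George): course_id=3 -> matches Biology
  - enrollment 2 (Yara): course_id=2 -> matches Networks
  - enrollment 3 (Hank): course_id=1 -> matches Physics
  - enrollment 4 (Frank): course_id=2 -> matches Networks
  - enrollment 5 (Alice): course_id=2 -> matches Networks
  - enrollment 6 (Wendy): course_id=2 -> matches Networks
  - enrollment 7 (Sam): course_id=NULL, no match -> kept with NULL
  - enrollment 8 (Julia): course_id=1 -> matches Physics
  - enrollment 9 (Beth): course_id=3 -> matches Biology
All 9 rows appear; 1 has NULL course.

SQL:
SELECT a.student, b.title AS course
FROM enrollments a
LEFT JOIN courses b ON a.course_id = b.id

Result:
student | course  
--------+---------
George  | Biology 
Yara    | Networks
Hank    | Physics 
Frank   | Networks
Alice   | Networks
Wendy   | Networks
Sam     | NULL    
Julia   | Physics 
Beth    | Biology 


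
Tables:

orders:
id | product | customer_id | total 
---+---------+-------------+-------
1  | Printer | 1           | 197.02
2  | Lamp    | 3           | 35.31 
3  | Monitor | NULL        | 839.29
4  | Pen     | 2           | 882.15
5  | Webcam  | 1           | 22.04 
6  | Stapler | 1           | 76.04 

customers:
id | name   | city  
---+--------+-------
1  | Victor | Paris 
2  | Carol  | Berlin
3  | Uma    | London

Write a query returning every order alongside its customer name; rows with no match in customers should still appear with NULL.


LEFT JOIN keeps every row from orders (the left table); where customer_id has no match in customers, the customer columns become NULL. Walk through each order:
  - order 1 (Printer): customer_id=1 -> matches Victor
  - order 2 (Lamp): customer_id=3 -> matches Uma
  - order 3 (Monitor): customer_id=NULL, no match -> kept with NULL
  - order 4 (Pen): customer_id=2 -> matches Carol
  - order 5 (Webcam): customer_id=1 -> matches Victor
  - order 6 (Stapler): customer_id=1 -> matches Victor
All 6 rows appear; 1 has NULL customer.

SQL:
SELECT a.product, b.name AS customer
FROM orders a
LEFT JOIN customers b ON a.customer_id = b.id

Result:
product | customer
--------+---------
Printer | Victor  
Lamp    | Uma     
Monitor | NULL    
Pen     | Carol   
Webcam  | Victor  
Stapler | Victor  


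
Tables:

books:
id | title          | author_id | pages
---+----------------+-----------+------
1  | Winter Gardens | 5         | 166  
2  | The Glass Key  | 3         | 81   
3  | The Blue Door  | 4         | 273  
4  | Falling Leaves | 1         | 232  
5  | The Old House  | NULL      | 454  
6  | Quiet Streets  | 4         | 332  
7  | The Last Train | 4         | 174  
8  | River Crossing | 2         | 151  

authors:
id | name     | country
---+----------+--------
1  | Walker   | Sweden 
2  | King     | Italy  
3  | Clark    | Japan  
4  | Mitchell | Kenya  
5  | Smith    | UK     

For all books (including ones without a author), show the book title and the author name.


LEFT JOIN keeps every row from books (the left table); where author_id has no match in authors, the author columns become NULL. Walk through each book:
  - book 1 (Winter Gardens): author_id=5 -> matches Smith
  - book 2 (The Glass Key): author_id=3 -> matches Clark
  - book 3 (The Blue Door): author_id=4 -> matches Mitchell
  - book 4 (Falling Leaves): author_id=1 -> matches Walker
  - book 5 (The Old House): author_id=NULL, no match -> kept with NULL
  - book 6 (Quiet Streets): author_id=4 -> matches Mitchell
  - book 7 (The Last Train): author_id=4 -> matches Mitchell
  - book 8 (River Crossing): author_id=2 -> matches King
All 8 rows appear; 1 has NULL author.

SQL:
SELECT a.title, b.name AS author
FROM books a
LEFT JOIN authors b ON a.author_id = b.id

Result:
title          | author  
---------------+---------
Winter Gardens | Smith   
The Glass Key  | Clark   
The Blue Door  | Mitchell
Falling Leaves | Walker  
The Old House  | NULL    
Quiet Streets  | Mitchell
The Last Train | Mitchell
River Crossing | King    


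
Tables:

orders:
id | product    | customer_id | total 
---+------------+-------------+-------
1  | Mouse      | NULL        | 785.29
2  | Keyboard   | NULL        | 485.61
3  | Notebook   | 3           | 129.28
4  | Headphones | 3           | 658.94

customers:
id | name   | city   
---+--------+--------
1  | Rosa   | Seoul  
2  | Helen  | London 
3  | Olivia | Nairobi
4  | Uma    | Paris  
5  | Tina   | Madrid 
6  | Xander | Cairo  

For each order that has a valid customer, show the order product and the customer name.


INNER JOIN keeps only orders rows whose customer_id matches an id in customers. Walk through each order:
  - order 1 (Mouse): customer_id=NULL, no match -> dropped
  - order 2 (Keyboard): customer_id=NULL, no match -> dropped
  - order 3 (Notebook): customer_id=3 -> matches Olivia
  - order 4 (Headphones): customer_id=3 -> matches Olivia
So 2 of 4 rows are dropped.

SQL:
SELECT a.product, b.name AS customer
FROM orders a
INNER JOIN customers b ON a.customer_id = b.id

Result:
product    | customer
-----------+---------
Notebook   | Olivia  
Headphones | Olivia  


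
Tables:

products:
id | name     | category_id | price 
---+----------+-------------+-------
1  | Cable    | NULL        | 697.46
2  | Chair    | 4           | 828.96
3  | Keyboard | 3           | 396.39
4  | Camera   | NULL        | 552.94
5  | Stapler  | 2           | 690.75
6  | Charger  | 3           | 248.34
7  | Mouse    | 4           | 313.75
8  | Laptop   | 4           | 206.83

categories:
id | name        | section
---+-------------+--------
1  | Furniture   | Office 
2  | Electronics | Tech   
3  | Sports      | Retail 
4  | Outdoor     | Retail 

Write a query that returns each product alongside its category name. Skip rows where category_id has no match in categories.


INNER JOIN keeps only products rows whose category_id matches an id in categories. Walk through each product:
  - product 1 (Cable): category_id=NULL, no match -> dropped
  - product 2 (Chair): category_id=4 -> matches Outdoor
  - product 3 (Keyboard): category_id=3 -> matches Sports
  - product 4 (Camera): category_id=NULL, no match -> dropped
  - product 5 (Stapler): category_id=2 -> matches Electronics
  - product 6 (Charger): category_id=3 -> matches Sports
  - product 7 (Mouse): category_id=4 -> matches Outdoor
  - product 8 (Laptop): category_id=4 -> matches Outdoor
So 2 of 8 rows are dropped.

SQL:
SELECT a.name, b.name AS category
FROM products a
INNER JOIN categories b ON a.category_id = b.id

Result:
name     | category   
---------+------------
Chair    | Outdoor    
Keyboard | Sports     
Stapler  | Electronics
Charger  | Sports     
Mouse    | Outdoor    
Laptop   | Outdoor    


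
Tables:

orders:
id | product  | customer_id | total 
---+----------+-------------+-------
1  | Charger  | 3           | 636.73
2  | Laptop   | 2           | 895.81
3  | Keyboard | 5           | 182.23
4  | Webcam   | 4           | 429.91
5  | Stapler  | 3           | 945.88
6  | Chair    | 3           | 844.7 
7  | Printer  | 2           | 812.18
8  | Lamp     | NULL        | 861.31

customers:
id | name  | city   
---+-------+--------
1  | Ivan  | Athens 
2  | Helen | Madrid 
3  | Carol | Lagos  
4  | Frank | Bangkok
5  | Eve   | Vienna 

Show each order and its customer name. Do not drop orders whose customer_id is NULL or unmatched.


LEFT JOIN keeps every row from orders (the left table); where customer_id has no match in customers, the customer columns become NULL. Walk through each order:
  - order 1 (Charger): customer_id=3 -> matches Carol
  - order 2 (Laptop): customer_id=2 -> matches Helen
  - order 3 (Keyboard): customer_id=5 -> matches Eve
  - order 4 (Webcam): customer_id=4 -> matches Frank
  - order 5 (Stapler): customer_id=3 -> matches Carol
  - order 6 (Chair): customer_id=3 -> matches Carol
  - order 7 (Printer): customer_id=2 -> matches Helen
  - order 8 (Lamp): customer_id=NULL, no match -> kept with NULL
All 8 rows appear; 1 has NULL customer.

SQL:
SELECT a.product, b.name AS customer
FROM orders a
LEFT JOIN customers b ON a.customer_id = b.id

Result:
product  | customer
---------+---------
Charger  | Carol   
Laptop   | Helen   
Keyboard | Eve     
Webcam   | Frank   
Stapler  | Carol   
Chair    | Carol   
Printer  | Helen   
Lamp     | NULL    


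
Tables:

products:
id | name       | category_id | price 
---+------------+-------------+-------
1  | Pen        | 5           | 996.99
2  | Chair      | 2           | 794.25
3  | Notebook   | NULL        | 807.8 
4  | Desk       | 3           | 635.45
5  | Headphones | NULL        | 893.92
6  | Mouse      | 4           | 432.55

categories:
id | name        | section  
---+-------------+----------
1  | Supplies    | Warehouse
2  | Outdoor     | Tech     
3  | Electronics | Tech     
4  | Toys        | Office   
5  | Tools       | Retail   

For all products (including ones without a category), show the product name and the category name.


LEFT JOIN keeps every row from products (the left table); where category_id has no match in categories, the category columns become NULL. Walk through each product:
  - product 1 (Pen): category_id=5 -> matches Tools
  - product 2 (Chair): category_id=2 -> matches Outdoor
  - product 3 (Notebook): category_id=NULL, no match -> kept with NULL
  - product 4 (Desk): category_id=3 -> matches Electronics
  - product 5 (Headphones): category_id=NULL, no match -> kept with NULL
  - product 6 (Mouse): category_id=4 -> matches Toys
All 6 rows appear; 2 have NULL category.

SQL:
SELECT a.name, b.name AS category
FROM products a
LEFT JOIN categories b ON a.category_id = b.id

Result:
name       | category   
-----------+------------
Pen        | Tools      
Chair      | Outdoor    
Notebook   | NULL       
Desk       | Electronics
Headphones | NULL       
Mouse      | Toys       


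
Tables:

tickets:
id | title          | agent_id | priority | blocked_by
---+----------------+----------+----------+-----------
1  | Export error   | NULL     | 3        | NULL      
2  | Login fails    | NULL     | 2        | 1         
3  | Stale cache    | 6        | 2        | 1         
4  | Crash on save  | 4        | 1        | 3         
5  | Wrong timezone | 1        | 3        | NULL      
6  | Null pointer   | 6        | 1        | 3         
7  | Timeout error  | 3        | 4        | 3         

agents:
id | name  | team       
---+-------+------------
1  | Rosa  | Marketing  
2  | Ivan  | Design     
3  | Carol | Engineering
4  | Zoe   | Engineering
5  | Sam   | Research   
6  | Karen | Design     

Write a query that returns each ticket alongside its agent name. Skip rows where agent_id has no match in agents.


INNER JOIN keeps only tickets rows whose agent_id matches an id in agents. Walk through each ticket:
  - ticket 1 (Export error): agent_id=NULL, no match -> dropped
  - ticket 2 (Login fails): agent_id=NULL, no match -> dropped
  - ticket 3 (Stale cache): agent_id=6 -> matches Karen
  - ticket 4 (Crash on save): agent_id=4 -> matches Zoe
  - ticket 5 (Wrong timezone): agent_id=1 -> matches Rosa
  - ticket 6 (Null pointer): agent_id=6 -> matches Karen
  - ticket 7 (Timeout error): agent_id=3 -> matches Carol
So 2 of 7 rows are dropped.

SQL:
SELECT a.title, b.name AS agent
FROM tickets a
INNER JOIN agents b ON a.agent_id = b.id

Result:
title          | agent
---------------+------
Stale cache    | Karen
Crash on save  | Zoe  
Wrong timezone | Rosa 
Null pointer   | Karen
Timeout error  | Carol


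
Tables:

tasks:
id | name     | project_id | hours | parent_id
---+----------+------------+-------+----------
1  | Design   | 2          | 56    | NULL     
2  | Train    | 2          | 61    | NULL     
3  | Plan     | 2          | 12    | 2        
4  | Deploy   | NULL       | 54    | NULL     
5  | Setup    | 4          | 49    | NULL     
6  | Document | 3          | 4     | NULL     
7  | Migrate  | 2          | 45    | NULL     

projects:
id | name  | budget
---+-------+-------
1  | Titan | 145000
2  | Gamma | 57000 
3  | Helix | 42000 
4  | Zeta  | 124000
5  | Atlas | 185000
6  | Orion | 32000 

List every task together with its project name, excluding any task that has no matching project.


INNER JOIN keeps only tasks rows whose project_id matches an id in projects. Walk through each task:
  - task 1 (Design): project_id=2 -> matches Gamma
  - task 2 (Train): project_id=2 -> matches Gamma
  - task 3 (Plan): project_id=2 -> matches Gamma
  - task 4 (Deploy): project_id=NULL, no match -> dropped
  - task 5 (Setup): project_id=4 -> matches Zeta
  - task 6 (Document): project_id=3 -> matches Helix
  - task 7 (Migrate): project_id=2 -> matches Gamma
So 1 of 7 rows is dropped.

SQL:
SELECT a.name, b.name AS project
FROM tasks a
INNER JOIN projects b ON a.project_id = b.id

Result:
name     | project
---------+--------
Design   | Gamma  
Train    | Gamma  
Plan     | Gamma  
Setup    | Zeta   
Document | Helix  
Migrate  | Gamma  


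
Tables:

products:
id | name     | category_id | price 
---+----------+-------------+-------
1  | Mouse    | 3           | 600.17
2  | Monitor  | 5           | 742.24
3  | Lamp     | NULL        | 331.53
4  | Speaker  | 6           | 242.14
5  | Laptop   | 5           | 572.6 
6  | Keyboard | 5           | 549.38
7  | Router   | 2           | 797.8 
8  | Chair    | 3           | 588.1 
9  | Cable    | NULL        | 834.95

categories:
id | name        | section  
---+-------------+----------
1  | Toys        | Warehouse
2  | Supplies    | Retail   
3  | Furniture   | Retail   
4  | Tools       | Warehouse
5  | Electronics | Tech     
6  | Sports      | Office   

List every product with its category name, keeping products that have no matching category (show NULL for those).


LEFT JOIN keeps every row from products (the left table); where category_id has no match in categories, the category columns become NULL. Walk through each product:
  - product 1 (Mouse): category_id=3 -> matches Furniture
  - product 2 (Monitor): category_id=5 -> matches Electronics
  - product 3 (Lamp): category_id=NULL, no match -> kept with NULL
  - product 4 (Speaker): category_id=6 -> matches Sports
  - product 5 (Laptop): category_id=5 -> matches Electronics
  - product 6 (Keyboard): category_id=5 -> matches Electronics
  - product 7 (Router): category_id=2 -> matches Supplies
  - product 8 (Chair): category_id=3 -> matches Furniture
  - product 9 (Cable): category_id=NULL, no match -> kept with NULL
All 9 rows appear; 2 have NULL category.

SQL:
SELECT a.name, b.name AS category
FROM products a
LEFT JOIN categories b ON a.category_id = b.id

Result:
name     | category   
---------+------------
Mouse    | Furniture  
Monitor  | Electronics
Lamp     | NULL       
Speaker  | Sports     
Laptop   | Electronics
Keyboard | Electronics
Router   | Supplies   
Chair    | Furniture  
Cable    | NULL       


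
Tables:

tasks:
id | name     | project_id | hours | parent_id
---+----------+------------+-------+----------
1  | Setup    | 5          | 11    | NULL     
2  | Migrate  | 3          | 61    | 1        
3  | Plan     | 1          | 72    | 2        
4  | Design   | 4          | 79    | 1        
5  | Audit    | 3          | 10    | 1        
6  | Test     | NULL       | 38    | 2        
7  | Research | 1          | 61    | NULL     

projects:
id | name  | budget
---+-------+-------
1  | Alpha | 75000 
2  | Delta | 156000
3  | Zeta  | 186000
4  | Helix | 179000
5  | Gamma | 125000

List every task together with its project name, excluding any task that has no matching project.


INNER JOIN keeps only tasks rows whose project_id matches an id in projects. Walk through each task:
  - task 1 (Setup): project_id=5 -> matches Gamma
  - task 2 (Migrate): project_id=3 -> matches Zeta
  - task 3 (Plan): project_id=1 -> matches Alpha
  - task 4 (Design): project_id=4 -> matches Helix
  - task 5 (Audit): project_id=3 -> matches Zeta
  - task 6 (Test): project_id=NULL, no match -> dropped
  - task 7 (Research): project_id=1 -> matches Alpha
So 1 of 7 rows is dropped.

SQL:
SELECT a.name, b.name AS project
FROM tasks a
INNER JOIN projects b ON a.project_id = b.id

Result:
name     | project
---------+--------
Setup    | Gamma  
Migrate  | Zeta   
Plan     | Alpha  
Design   | Helix  
Audit    | Zeta   
Research | Alpha  


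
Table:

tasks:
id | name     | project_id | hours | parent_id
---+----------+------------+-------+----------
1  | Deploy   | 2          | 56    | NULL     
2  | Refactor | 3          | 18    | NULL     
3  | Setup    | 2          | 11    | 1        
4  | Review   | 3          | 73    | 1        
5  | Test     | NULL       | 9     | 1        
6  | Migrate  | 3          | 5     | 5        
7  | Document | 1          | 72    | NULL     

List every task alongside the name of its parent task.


This is a self-join: tasks is joined to a second copy of itself, matching each row's parent_id to another row's id. Use LEFT JOIN so rows with parent_id=NULL are kept.
  - task 1 (Deploy): parent_id=NULL -> NULL
  - task 2 (Refactor): parent_id=NULL -> NULL
  - task 3 (Setup): parent_id=1 -> Deploy
  - task 4 (Review): parent_id=1 -> Deploy
  - task 5 (Test): parent_id=1 -> Deploy
  - task 6 (Migrate): parent_id=5 -> Test
  - task 7 (Document): parent_id=NULL -> NULL

SQL:
SELECT a.name AS item, b.name AS parent
FROM tasks a
LEFT JOIN tasks b ON a.parent_id = b.id

Result:
item     | parent
---------+-------
Deploy   | NULL  
Refactor | NULL  
Setup    | Deploy
Review   | Deploy
Test     | Deploy
Migrate  | Test  
Document | NULL  


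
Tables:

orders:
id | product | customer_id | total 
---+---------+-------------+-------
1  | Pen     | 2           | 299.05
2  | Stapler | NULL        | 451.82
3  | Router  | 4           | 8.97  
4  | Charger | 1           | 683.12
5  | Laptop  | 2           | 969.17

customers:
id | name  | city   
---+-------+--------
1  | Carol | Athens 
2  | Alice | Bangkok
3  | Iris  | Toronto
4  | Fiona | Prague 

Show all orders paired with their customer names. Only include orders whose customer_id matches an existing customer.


INNER JOIN keeps only orders rows whose customer_id matches an id in customers. Walk through each order:
  - order 1 (Pen): customer_id=2 -> matches Alice
  - order 2 (Stapler): customer_id=NULL, no match -> dropped
  - order 3 (Router): customer_id=4 -> matches Fiona
  - order 4 (Charger): customer_id=1 -> matches Carol
  - order 5 (Laptop): customer_id=2 -> matches Alice
So 1 of 5 rows is dropped.

SQL:
SELECT a.product, b.name AS customer
FROM orders a
INNER JOIN customers b ON a.customer_id = b.id

Result:
product | customer
--------+---------
Pen     | Alice   
Router  | Fiona   
Charger | Carol   
Laptop  | Alice   


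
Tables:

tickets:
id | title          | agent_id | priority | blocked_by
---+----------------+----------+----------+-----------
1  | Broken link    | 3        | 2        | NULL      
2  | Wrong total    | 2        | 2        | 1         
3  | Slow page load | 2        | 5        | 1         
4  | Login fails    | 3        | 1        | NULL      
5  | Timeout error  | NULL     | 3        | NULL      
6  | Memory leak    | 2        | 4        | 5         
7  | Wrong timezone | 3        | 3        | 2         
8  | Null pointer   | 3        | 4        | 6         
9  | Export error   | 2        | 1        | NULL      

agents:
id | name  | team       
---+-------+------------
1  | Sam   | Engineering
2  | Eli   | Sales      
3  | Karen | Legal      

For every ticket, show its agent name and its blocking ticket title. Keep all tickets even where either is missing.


Two LEFT JOINs from the same base table tickets: one to agents via agent_id, one to tickets itself via blocked_by. Both are LEFT so every ticket is preserved.
Match against agents:
  - ticket 1 (Broken link): agent_id=3 -> matches Karen
  - ticket 2 (Wrong total): agent_id=2 -> matches Eli
  - ticket 3 (Slow page load): agent_id=2 -> matches Eli
  - ticket 4 (Login fails): agent_id=3 -> matches Karen
  - ticket 5 (Timeout error): agent_id=NULL, no match -> kept with NULL
  - ticket 6 (Memory leak): agent_id=2 -> matches Eli
  - ticket 7 (Wrong timezone): agent_id=3 -> matches Karen
  - ticket 8 (Null pointer): agent_id=3 -> matches Karen
  - ticket 9 (Export error): agent_id=2 -> matches Eli
Match against tickets (self):
  - ticket 1 (Broken link): blocked_by=NULL -> NULL
  - ticket 2 (Wrong total): blocked_by=1 -> Broken link
  - ticket 3 (Slow page load): blocked_by=1 -> Broken link
  - ticket 4 (Login fails): blocked_by=NULL -> NULL
  - ticket 5 (Timeout error): blocked_by=NULL -> NULL
  - ticket 6 (Memory leak): blocked_by=5 -> Timeout error
  - ticket 7 (Wrong timezone): blocked_by=2 -> Wrong total
  - ticket 8 (Null pointer): blocked_by=6 -> Memory leak
  - ticket 9 (Export error): blocked_by=NULL -> NULL

SQL:
SELECT a.title, b.name AS agent, c.title AS blocked_by
FROM tickets a
LEFT JOIN agents b ON a.agent_id = b.id
LEFT JOIN tickets c ON a.blocked_by = c.id

Result:
title          | agent | blocked_by   
---------------+-------+--------------
Broken link    | Karen | NULL         
Wrong total    | Eli   | Broken link  
Slow page load | Eli   | Broken link  
Login fails    | Karen | NULL         
Timeout error  | NULL  | NULL         
Memory leak    | Eli   | Timeout error
Wrong timezone | Karen | Wrong total  
Null pointer   | Karen | Memory leak  
Export error   | Eli   | NULL         


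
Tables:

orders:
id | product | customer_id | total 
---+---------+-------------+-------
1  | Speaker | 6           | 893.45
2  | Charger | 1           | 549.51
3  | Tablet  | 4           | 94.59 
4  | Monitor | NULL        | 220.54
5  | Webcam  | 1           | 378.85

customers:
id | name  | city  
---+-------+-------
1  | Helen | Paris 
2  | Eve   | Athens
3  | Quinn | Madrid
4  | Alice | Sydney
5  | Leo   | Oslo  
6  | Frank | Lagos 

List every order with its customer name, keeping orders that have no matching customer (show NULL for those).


LEFT JOIN keeps every row from orders (the left table); where customer_id has no match in customers, the customer columns become NULL. Walk through each order:
  - order 1 (Speaker): customer_id=6 -> matches Frank
  - order 2 (Charger): customer_id=1 -> matches Helen
  - order 3 (Tablet): customer_id=4 -> matches Alice
  - order 4 (Monitor): customer_id=NULL, no match -> kept with NULL
  - order 5 (Webcam): customer_id=1 -> matches Helen
All 5 rows appear; 1 has NULL customer.

SQL:
SELECT a.product, b.name AS customer
FROM orders a
LEFT JOIN customers b ON a.customer_id = b.id

Result:
product | customer
--------+---------
Speaker | Frank   
Charger | Helen   
Tablet  | Alice   
Monitor | NULL    
Webcam  | Helen   


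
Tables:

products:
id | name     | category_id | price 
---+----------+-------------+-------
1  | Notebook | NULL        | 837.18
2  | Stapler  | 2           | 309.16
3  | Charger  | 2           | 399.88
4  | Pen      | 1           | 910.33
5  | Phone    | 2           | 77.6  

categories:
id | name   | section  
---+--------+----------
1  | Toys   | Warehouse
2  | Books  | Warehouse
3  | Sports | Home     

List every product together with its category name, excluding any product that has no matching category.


INNER JOIN keeps only products rows whose category_id matches an id in categories. Walk through each product:
  - product 1 (Notebook): category_id=NULL, no match -> dropped
  - product 2 (Stapler): category_id=2 -> matches Books
  - product 3 (Charger): category_id=2 -> matches Books
  - product 4 (Pen): category_id=1 -> matches Toys
  - product 5 (Phone): category_id=2 -> matches Books
So 1 of 5 rows is dropped.

SQL:
SELECT a.name, b.name AS category
FROM products a
INNER JOIN categories b ON a.category_id = b.id

Result:
name    | category
--------+---------
Stapler | Books   
Charger | Books   
Pen     | Toys    
Phone   | Books   
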